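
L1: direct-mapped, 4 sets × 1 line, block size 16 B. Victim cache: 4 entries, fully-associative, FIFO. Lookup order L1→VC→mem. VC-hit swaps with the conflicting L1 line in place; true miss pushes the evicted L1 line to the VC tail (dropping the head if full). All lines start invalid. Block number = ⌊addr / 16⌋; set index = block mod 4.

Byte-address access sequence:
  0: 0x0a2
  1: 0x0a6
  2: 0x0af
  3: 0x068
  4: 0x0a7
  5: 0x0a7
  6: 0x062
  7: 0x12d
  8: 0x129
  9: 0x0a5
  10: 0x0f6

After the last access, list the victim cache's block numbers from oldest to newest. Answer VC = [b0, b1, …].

#0 0xa2→b10/s2 MISS; vc=[]
#1 0xa6→b10/s2 L1-HIT; vc=[]
#2 0xaf→b10/s2 L1-HIT; vc=[]
#3 0x68→b6/s2 MISS; vc=[10]
#4 0xa7→b10/s2 VC-HIT; vc=[6]
#5 0xa7→b10/s2 L1-HIT; vc=[6]
#6 0x62→b6/s2 VC-HIT; vc=[10]
#7 0x12d→b18/s2 MISS; vc=[10,6]
#8 0x129→b18/s2 L1-HIT; vc=[10,6]
#9 0xa5→b10/s2 VC-HIT; vc=[18,6]
#10 0xf6→b15/s3 MISS; vc=[18,6]

VC = [18, 6]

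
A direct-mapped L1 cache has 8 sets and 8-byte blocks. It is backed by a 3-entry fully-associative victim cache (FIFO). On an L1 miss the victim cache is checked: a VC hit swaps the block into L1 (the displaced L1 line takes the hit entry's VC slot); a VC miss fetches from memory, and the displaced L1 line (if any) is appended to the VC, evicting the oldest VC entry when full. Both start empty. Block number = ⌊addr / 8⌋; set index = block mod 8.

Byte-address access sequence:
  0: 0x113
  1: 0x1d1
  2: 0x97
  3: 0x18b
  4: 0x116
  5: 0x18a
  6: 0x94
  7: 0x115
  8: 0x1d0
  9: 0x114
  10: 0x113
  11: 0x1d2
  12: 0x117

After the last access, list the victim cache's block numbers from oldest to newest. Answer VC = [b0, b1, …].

#0 0x113→b34/s2 MISS; vc=[]
#1 0x1d1→b58/s2 MISS; vc=[34]
#2 0x97→b18/s2 MISS; vc=[34,58]
#3 0x18b→b49/s1 MISS; vc=[34,58]
#4 0x116→b34/s2 VC-HIT; vc=[18,58]
#5 0x18a→b49/s1 L1-HIT; vc=[18,58]
#6 0x94→b18/s2 VC-HIT; vc=[34,58]
#7 0x115→b34/s2 VC-HIT; vc=[18,58]
#8 0x1d0→b58/s2 VC-HIT; vc=[18,34]
#9 0x114→b34/s2 VC-HIT; vc=[18,58]
#10 0x113→b34/s2 L1-HIT; vc=[18,58]
#11 0x1d2→b58/s2 VC-HIT; vc=[18,34]
#12 0x117→b34/s2 VC-HIT; vc=[18,58]

VC = [18, 58]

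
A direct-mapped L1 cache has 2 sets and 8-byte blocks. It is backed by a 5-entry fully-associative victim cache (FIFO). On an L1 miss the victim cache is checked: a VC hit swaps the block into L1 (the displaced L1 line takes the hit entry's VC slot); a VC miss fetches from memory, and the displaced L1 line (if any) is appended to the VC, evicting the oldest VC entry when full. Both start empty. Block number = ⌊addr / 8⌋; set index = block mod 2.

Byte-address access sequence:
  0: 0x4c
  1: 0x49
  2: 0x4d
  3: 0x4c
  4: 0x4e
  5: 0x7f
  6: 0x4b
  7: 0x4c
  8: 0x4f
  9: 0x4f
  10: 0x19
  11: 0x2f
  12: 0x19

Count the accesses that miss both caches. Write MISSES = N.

MISSES = 4

0: 0x4c (blk 9, set 1) → MISS  vc=[]
1: 0x49 (blk 9, set 1) → L1-HIT  vc=[]
2: 0x4d (blk 9, set 1) → L1-HIT  vc=[]
3: 0x4c (blk 9, set 1) → L1-HIT  vc=[]
4: 0x4e (blk 9, set 1) → L1-HIT  vc=[]
5: 0x7f (blk 15, set 1) → MISS  vc=[9]
6: 0x4b (blk 9, set 1) → VC-HIT  vc=[15]
7: 0x4c (blk 9, set 1) → L1-HIT  vc=[15]
8: 0x4f (blk 9, set 1) → L1-HIT  vc=[15]
9: 0x4f (blk 9, set 1) → L1-HIT  vc=[15]
10: 0x19 (blk 3, set 1) → MISS  vc=[15, 9]
11: 0x2f (blk 5, set 1) → MISS  vc=[15, 9, 3]
12: 0x19 (blk 3, set 1) → VC-HIT  vc=[15, 9, 5]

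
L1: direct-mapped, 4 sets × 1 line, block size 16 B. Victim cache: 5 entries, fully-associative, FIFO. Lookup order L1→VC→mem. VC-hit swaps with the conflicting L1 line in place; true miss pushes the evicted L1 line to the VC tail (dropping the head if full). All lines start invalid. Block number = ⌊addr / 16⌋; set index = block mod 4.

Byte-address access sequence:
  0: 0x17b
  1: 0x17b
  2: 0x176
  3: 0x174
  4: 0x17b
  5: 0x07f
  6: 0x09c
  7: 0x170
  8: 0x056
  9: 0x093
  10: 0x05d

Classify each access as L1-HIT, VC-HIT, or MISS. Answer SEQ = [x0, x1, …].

SEQ = [MISS, L1-HIT, L1-HIT, L1-HIT, L1-HIT, MISS, MISS, VC-HIT, MISS, VC-HIT, VC-HIT]

#0 0x17b→b23/s3 MISS; vc=[]
#1 0x17b→b23/s3 L1-HIT; vc=[]
#2 0x176→b23/s3 L1-HIT; vc=[]
#3 0x174→b23/s3 L1-HIT; vc=[]
#4 0x17b→b23/s3 L1-HIT; vc=[]
#5 0x7f→b7/s3 MISS; vc=[23]
#6 0x9c→b9/s1 MISS; vc=[23]
#7 0x170→b23/s3 VC-HIT; vc=[7]
#8 0x56→b5/s1 MISS; vc=[7,9]
#9 0x93→b9/s1 VC-HIT; vc=[7,5]
#10 0x5d→b5/s1 VC-HIT; vc=[7,9]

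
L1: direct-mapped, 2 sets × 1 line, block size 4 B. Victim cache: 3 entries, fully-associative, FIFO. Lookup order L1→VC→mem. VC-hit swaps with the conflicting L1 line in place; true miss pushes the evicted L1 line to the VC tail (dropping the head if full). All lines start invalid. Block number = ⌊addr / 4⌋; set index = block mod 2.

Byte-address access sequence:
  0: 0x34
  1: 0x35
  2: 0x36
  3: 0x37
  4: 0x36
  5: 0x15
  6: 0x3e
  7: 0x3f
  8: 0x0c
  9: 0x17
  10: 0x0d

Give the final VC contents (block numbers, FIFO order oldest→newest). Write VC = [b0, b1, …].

#0 0x34→b13/s1 MISS; vc=[]
#1 0x35→b13/s1 L1-HIT; vc=[]
#2 0x36→b13/s1 L1-HIT; vc=[]
#3 0x37→b13/s1 L1-HIT; vc=[]
#4 0x36→b13/s1 L1-HIT; vc=[]
#5 0x15→b5/s1 MISS; vc=[13]
#6 0x3e→b15/s1 MISS; vc=[13,5]
#7 0x3f→b15/s1 L1-HIT; vc=[13,5]
#8 0xc→b3/s1 MISS; vc=[13,5,15]
#9 0x17→b5/s1 VC-HIT; vc=[13,3,15]
#10 0xd→b3/s1 VC-HIT; vc=[13,5,15]

VC = [13, 5, 15]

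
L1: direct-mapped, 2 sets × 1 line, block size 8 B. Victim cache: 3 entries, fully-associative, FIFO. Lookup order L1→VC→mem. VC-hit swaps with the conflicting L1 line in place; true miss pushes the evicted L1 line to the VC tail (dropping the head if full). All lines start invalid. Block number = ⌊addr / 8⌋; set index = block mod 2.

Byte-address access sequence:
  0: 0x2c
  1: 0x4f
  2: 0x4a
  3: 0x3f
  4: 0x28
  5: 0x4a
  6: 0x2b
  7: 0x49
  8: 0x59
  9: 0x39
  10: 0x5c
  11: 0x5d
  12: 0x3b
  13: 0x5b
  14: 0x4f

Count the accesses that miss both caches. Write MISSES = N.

#0 0x2c→b5/s1 MISS; vc=[]
#1 0x4f→b9/s1 MISS; vc=[5]
#2 0x4a→b9/s1 L1-HIT; vc=[5]
#3 0x3f→b7/s1 MISS; vc=[5,9]
#4 0x28→b5/s1 VC-HIT; vc=[7,9]
#5 0x4a→b9/s1 VC-HIT; vc=[7,5]
#6 0x2b→b5/s1 VC-HIT; vc=[7,9]
#7 0x49→b9/s1 VC-HIT; vc=[7,5]
#8 0x59→b11/s1 MISS; vc=[7,5,9]
#9 0x39→b7/s1 VC-HIT; vc=[11,5,9]
#10 0x5c→b11/s1 VC-HIT; vc=[7,5,9]
#11 0x5d→b11/s1 L1-HIT; vc=[7,5,9]
#12 0x3b→b7/s1 VC-HIT; vc=[11,5,9]
#13 0x5b→b11/s1 VC-HIT; vc=[7,5,9]
#14 0x4f→b9/s1 VC-HIT; vc=[7,5,11]

MISSES = 4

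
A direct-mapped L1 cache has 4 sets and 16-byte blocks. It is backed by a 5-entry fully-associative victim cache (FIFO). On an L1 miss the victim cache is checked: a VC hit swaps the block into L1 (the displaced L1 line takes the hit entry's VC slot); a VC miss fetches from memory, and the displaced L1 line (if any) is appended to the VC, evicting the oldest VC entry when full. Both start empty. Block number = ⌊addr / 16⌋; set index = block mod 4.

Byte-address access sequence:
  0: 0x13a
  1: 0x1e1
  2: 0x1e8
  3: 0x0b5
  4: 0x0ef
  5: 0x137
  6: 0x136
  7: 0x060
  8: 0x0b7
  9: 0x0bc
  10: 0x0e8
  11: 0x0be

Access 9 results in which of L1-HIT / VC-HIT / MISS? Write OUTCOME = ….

OUTCOME = L1-HIT

  [0] addr=0x13a blk=19 s=3: MISS | VC []
  [1] addr=0x1e1 blk=30 s=2: MISS | VC []
  [2] addr=0x1e8 blk=30 s=2: L1-HIT | VC []
  [3] addr=0xb5 blk=11 s=3: MISS | VC [19]
  [4] addr=0xef blk=14 s=2: MISS | VC [19, 30]
  [5] addr=0x137 blk=19 s=3: VC-HIT | VC [11, 30]
  [6] addr=0x136 blk=19 s=3: L1-HIT | VC [11, 30]
  [7] addr=0x60 blk=6 s=2: MISS | VC [11, 30, 14]
  [8] addr=0xb7 blk=11 s=3: VC-HIT | VC [19, 30, 14]
  [9] addr=0xbc blk=11 s=3: L1-HIT | VC [19, 30, 14]
  [10] addr=0xe8 blk=14 s=2: VC-HIT | VC [19, 30, 6]
  [11] addr=0xbe blk=11 s=3: L1-HIT | VC [19, 30, 6]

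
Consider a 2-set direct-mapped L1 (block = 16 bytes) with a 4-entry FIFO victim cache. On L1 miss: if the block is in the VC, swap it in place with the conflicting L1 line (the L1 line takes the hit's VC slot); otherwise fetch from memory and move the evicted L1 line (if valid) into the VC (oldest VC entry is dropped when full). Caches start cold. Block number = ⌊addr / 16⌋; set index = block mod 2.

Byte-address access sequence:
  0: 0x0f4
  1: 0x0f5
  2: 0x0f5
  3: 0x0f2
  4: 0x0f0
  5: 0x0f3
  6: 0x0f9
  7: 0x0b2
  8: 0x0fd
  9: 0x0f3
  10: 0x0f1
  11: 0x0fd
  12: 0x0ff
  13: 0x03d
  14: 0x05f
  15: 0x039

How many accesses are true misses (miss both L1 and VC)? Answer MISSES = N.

MISSES = 4

#0 0xf4→b15/s1 MISS; vc=[]
#1 0xf5→b15/s1 L1-HIT; vc=[]
#2 0xf5→b15/s1 L1-HIT; vc=[]
#3 0xf2→b15/s1 L1-HIT; vc=[]
#4 0xf0→b15/s1 L1-HIT; vc=[]
#5 0xf3→b15/s1 L1-HIT; vc=[]
#6 0xf9→b15/s1 L1-HIT; vc=[]
#7 0xb2→b11/s1 MISS; vc=[15]
#8 0xfd→b15/s1 VC-HIT; vc=[11]
#9 0xf3→b15/s1 L1-HIT; vc=[11]
#10 0xf1→b15/s1 L1-HIT; vc=[11]
#11 0xfd→b15/s1 L1-HIT; vc=[11]
#12 0xff→b15/s1 L1-HIT; vc=[11]
#13 0x3d→b3/s1 MISS; vc=[11,15]
#14 0x5f→b5/s1 MISS; vc=[11,15,3]
#15 0x39→b3/s1 VC-HIT; vc=[11,15,5]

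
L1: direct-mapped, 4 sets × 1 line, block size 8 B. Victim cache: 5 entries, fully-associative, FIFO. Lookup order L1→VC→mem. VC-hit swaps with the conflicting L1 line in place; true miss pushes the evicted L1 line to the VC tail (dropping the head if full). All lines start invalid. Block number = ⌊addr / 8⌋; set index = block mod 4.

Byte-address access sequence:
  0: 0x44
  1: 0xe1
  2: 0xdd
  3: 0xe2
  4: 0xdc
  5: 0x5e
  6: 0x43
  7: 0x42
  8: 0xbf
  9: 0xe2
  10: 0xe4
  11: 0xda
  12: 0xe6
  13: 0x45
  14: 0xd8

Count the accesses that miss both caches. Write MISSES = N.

#0 0x44→b8/s0 MISS; vc=[]
#1 0xe1→b28/s0 MISS; vc=[8]
#2 0xdd→b27/s3 MISS; vc=[8]
#3 0xe2→b28/s0 L1-HIT; vc=[8]
#4 0xdc→b27/s3 L1-HIT; vc=[8]
#5 0x5e→b11/s3 MISS; vc=[8,27]
#6 0x43→b8/s0 VC-HIT; vc=[28,27]
#7 0x42→b8/s0 L1-HIT; vc=[28,27]
#8 0xbf→b23/s3 MISS; vc=[28,27,11]
#9 0xe2→b28/s0 VC-HIT; vc=[8,27,11]
#10 0xe4→b28/s0 L1-HIT; vc=[8,27,11]
#11 0xda→b27/s3 VC-HIT; vc=[8,23,11]
#12 0xe6→b28/s0 L1-HIT; vc=[8,23,11]
#13 0x45→b8/s0 VC-HIT; vc=[28,23,11]
#14 0xd8→b27/s3 L1-HIT; vc=[28,23,11]

MISSES = 5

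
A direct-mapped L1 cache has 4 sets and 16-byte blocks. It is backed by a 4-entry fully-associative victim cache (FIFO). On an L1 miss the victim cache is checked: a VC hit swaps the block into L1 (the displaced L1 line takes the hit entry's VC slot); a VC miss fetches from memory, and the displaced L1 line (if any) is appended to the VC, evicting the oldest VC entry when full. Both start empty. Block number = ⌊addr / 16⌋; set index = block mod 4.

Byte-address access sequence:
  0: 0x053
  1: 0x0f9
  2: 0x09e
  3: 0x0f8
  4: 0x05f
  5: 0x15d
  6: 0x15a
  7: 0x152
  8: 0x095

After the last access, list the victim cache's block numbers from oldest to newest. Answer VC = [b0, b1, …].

0: 0x53 (blk 5, set 1) → MISS  vc=[]
1: 0xf9 (blk 15, set 3) → MISS  vc=[]
2: 0x9e (blk 9, set 1) → MISS  vc=[5]
3: 0xf8 (blk 15, set 3) → L1-HIT  vc=[5]
4: 0x5f (blk 5, set 1) → VC-HIT  vc=[9]
5: 0x15d (blk 21, set 1) → MISS  vc=[9, 5]
6: 0x15a (blk 21, set 1) → L1-HIT  vc=[9, 5]
7: 0x152 (blk 21, set 1) → L1-HIT  vc=[9, 5]
8: 0x95 (blk 9, set 1) → VC-HIT  vc=[21, 5]

VC = [21, 5]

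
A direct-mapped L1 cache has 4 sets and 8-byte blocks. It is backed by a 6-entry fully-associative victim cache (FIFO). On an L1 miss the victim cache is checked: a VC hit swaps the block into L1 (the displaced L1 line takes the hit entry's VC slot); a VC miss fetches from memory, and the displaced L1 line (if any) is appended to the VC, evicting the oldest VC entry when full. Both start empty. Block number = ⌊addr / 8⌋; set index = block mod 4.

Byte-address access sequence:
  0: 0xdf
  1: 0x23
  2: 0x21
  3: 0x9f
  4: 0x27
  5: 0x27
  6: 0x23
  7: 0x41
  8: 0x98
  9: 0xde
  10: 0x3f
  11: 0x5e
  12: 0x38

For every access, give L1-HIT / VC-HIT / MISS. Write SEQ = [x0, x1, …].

  [0] addr=0xdf blk=27 s=3: MISS | VC []
  [1] addr=0x23 blk=4 s=0: MISS | VC []
  [2] addr=0x21 blk=4 s=0: L1-HIT | VC []
  [3] addr=0x9f blk=19 s=3: MISS | VC [27]
  [4] addr=0x27 blk=4 s=0: L1-HIT | VC [27]
  [5] addr=0x27 blk=4 s=0: L1-HIT | VC [27]
  [6] addr=0x23 blk=4 s=0: L1-HIT | VC [27]
  [7] addr=0x41 blk=8 s=0: MISS | VC [27, 4]
  [8] addr=0x98 blk=19 s=3: L1-HIT | VC [27, 4]
  [9] addr=0xde blk=27 s=3: VC-HIT | VC [19, 4]
  [10] addr=0x3f blk=7 s=3: MISS | VC [19, 4, 27]
  [11] addr=0x5e blk=11 s=3: MISS | VC [19, 4, 27, 7]
  [12] addr=0x38 blk=7 s=3: VC-HIT | VC [19, 4, 27, 11]

SEQ = [MISS, MISS, L1-HIT, MISS, L1-HIT, L1-HIT, L1-HIT, MISS, L1-HIT, VC-HIT, MISS, MISS, VC-HIT]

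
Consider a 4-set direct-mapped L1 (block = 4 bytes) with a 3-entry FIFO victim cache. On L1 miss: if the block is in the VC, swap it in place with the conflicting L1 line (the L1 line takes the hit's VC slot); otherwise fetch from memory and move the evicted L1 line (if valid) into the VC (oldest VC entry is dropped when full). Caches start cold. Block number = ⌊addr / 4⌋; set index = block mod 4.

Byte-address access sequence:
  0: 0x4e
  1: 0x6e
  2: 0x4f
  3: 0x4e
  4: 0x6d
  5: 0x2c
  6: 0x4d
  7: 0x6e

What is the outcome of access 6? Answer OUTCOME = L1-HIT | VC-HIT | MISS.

OUTCOME = VC-HIT

  [0] addr=0x4e blk=19 s=3: MISS | VC []
  [1] addr=0x6e blk=27 s=3: MISS | VC [19]
  [2] addr=0x4f blk=19 s=3: VC-HIT | VC [27]
  [3] addr=0x4e blk=19 s=3: L1-HIT | VC [27]
  [4] addr=0x6d blk=27 s=3: VC-HIT | VC [19]
  [5] addr=0x2c blk=11 s=3: MISS | VC [19, 27]
  [6] addr=0x4d blk=19 s=3: VC-HIT | VC [11, 27]
  [7] addr=0x6e blk=27 s=3: VC-HIT | VC [11, 19]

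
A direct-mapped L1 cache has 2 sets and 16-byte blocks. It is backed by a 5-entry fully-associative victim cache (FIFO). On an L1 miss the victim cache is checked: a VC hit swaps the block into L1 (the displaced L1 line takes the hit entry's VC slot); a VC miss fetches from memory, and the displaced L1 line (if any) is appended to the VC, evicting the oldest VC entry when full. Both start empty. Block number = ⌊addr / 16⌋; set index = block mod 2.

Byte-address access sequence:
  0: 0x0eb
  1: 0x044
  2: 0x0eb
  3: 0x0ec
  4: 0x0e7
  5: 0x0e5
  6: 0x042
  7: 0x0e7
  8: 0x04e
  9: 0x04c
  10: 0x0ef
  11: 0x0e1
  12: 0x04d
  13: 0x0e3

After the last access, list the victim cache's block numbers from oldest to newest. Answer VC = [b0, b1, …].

VC = [4]

#0 0xeb→b14/s0 MISS; vc=[]
#1 0x44→b4/s0 MISS; vc=[14]
#2 0xeb→b14/s0 VC-HIT; vc=[4]
#3 0xec→b14/s0 L1-HIT; vc=[4]
#4 0xe7→b14/s0 L1-HIT; vc=[4]
#5 0xe5→b14/s0 L1-HIT; vc=[4]
#6 0x42→b4/s0 VC-HIT; vc=[14]
#7 0xe7→b14/s0 VC-HIT; vc=[4]
#8 0x4e→b4/s0 VC-HIT; vc=[14]
#9 0x4c→b4/s0 L1-HIT; vc=[14]
#10 0xef→b14/s0 VC-HIT; vc=[4]
#11 0xe1→b14/s0 L1-HIT; vc=[4]
#12 0x4d→b4/s0 VC-HIT; vc=[14]
#13 0xe3→b14/s0 VC-HIT; vc=[4]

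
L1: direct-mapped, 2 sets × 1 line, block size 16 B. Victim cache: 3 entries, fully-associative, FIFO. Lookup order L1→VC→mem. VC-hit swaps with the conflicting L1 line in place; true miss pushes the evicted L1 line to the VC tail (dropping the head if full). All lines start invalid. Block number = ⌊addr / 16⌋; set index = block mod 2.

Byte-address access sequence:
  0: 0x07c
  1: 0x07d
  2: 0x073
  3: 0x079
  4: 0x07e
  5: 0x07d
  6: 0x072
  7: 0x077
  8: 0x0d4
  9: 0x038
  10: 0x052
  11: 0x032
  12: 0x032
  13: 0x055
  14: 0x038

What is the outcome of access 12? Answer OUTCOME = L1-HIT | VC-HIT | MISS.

OUTCOME = L1-HIT

#0 0x7c→b7/s1 MISS; vc=[]
#1 0x7d→b7/s1 L1-HIT; vc=[]
#2 0x73→b7/s1 L1-HIT; vc=[]
#3 0x79→b7/s1 L1-HIT; vc=[]
#4 0x7e→b7/s1 L1-HIT; vc=[]
#5 0x7d→b7/s1 L1-HIT; vc=[]
#6 0x72→b7/s1 L1-HIT; vc=[]
#7 0x77→b7/s1 L1-HIT; vc=[]
#8 0xd4→b13/s1 MISS; vc=[7]
#9 0x38→b3/s1 MISS; vc=[7,13]
#10 0x52→b5/s1 MISS; vc=[7,13,3]
#11 0x32→b3/s1 VC-HIT; vc=[7,13,5]
#12 0x32→b3/s1 L1-HIT; vc=[7,13,5]
#13 0x55→b5/s1 VC-HIT; vc=[7,13,3]
#14 0x38→b3/s1 VC-HIT; vc=[7,13,5]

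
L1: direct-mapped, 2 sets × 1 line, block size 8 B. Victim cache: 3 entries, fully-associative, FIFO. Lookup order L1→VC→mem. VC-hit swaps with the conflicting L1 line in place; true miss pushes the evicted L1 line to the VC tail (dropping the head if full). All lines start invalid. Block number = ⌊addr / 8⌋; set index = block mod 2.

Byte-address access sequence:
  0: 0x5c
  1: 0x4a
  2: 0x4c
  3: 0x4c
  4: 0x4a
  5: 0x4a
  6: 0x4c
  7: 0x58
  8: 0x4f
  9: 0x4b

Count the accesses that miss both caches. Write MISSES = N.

  [0] addr=0x5c blk=11 s=1: MISS | VC []
  [1] addr=0x4a blk=9 s=1: MISS | VC [11]
  [2] addr=0x4c blk=9 s=1: L1-HIT | VC [11]
  [3] addr=0x4c blk=9 s=1: L1-HIT | VC [11]
  [4] addr=0x4a blk=9 s=1: L1-HIT | VC [11]
  [5] addr=0x4a blk=9 s=1: L1-HIT | VC [11]
  [6] addr=0x4c blk=9 s=1: L1-HIT | VC [11]
  [7] addr=0x58 blk=11 s=1: VC-HIT | VC [9]
  [8] addr=0x4f blk=9 s=1: VC-HIT | VC [11]
  [9] addr=0x4b blk=9 s=1: L1-HIT | VC [11]

MISSES = 2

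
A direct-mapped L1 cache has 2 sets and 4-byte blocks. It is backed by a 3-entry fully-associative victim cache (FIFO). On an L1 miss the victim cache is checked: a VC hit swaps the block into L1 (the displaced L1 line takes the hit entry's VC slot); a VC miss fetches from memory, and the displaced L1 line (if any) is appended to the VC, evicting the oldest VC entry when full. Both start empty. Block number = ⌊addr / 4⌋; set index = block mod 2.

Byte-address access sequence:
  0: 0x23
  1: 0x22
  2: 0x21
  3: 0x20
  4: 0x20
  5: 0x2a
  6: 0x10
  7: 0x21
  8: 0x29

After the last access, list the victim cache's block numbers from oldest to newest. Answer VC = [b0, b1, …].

0: 0x23 (blk 8, set 0) → MISS  vc=[]
1: 0x22 (blk 8, set 0) → L1-HIT  vc=[]
2: 0x21 (blk 8, set 0) → L1-HIT  vc=[]
3: 0x20 (blk 8, set 0) → L1-HIT  vc=[]
4: 0x20 (blk 8, set 0) → L1-HIT  vc=[]
5: 0x2a (blk 10, set 0) → MISS  vc=[8]
6: 0x10 (blk 4, set 0) → MISS  vc=[8, 10]
7: 0x21 (blk 8, set 0) → VC-HIT  vc=[4, 10]
8: 0x29 (blk 10, set 0) → VC-HIT  vc=[4, 8]

VC = [4, 8]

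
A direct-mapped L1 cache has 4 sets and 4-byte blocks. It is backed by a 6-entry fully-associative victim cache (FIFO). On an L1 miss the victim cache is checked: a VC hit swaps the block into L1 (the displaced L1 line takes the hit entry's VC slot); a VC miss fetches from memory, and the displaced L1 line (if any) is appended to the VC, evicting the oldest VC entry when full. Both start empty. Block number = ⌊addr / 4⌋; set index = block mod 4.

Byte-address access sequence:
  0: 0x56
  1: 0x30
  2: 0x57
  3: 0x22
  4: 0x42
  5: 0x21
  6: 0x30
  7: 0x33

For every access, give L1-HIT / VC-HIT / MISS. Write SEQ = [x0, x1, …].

SEQ = [MISS, MISS, L1-HIT, MISS, MISS, VC-HIT, VC-HIT, L1-HIT]

#0 0x56→b21/s1 MISS; vc=[]
#1 0x30→b12/s0 MISS; vc=[]
#2 0x57→b21/s1 L1-HIT; vc=[]
#3 0x22→b8/s0 MISS; vc=[12]
#4 0x42→b16/s0 MISS; vc=[12,8]
#5 0x21→b8/s0 VC-HIT; vc=[12,16]
#6 0x30→b12/s0 VC-HIT; vc=[8,16]
#7 0x33→b12/s0 L1-HIT; vc=[8,16]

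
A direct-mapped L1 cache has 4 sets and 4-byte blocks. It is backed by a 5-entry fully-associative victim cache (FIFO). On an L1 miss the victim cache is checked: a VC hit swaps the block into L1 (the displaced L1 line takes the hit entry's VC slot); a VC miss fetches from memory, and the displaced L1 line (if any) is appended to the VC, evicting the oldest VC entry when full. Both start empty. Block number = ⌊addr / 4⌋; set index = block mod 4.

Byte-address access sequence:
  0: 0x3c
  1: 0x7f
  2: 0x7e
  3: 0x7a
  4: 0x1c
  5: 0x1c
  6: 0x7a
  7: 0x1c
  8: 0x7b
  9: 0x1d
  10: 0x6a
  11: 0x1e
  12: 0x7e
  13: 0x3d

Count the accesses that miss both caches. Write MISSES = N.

#0 0x3c→b15/s3 MISS; vc=[]
#1 0x7f→b31/s3 MISS; vc=[15]
#2 0x7e→b31/s3 L1-HIT; vc=[15]
#3 0x7a→b30/s2 MISS; vc=[15]
#4 0x1c→b7/s3 MISS; vc=[15,31]
#5 0x1c→b7/s3 L1-HIT; vc=[15,31]
#6 0x7a→b30/s2 L1-HIT; vc=[15,31]
#7 0x1c→b7/s3 L1-HIT; vc=[15,31]
#8 0x7b→b30/s2 L1-HIT; vc=[15,31]
#9 0x1d→b7/s3 L1-HIT; vc=[15,31]
#10 0x6a→b26/s2 MISS; vc=[15,31,30]
#11 0x1e→b7/s3 L1-HIT; vc=[15,31,30]
#12 0x7e→b31/s3 VC-HIT; vc=[15,7,30]
#13 0x3d→b15/s3 VC-HIT; vc=[31,7,30]

MISSES = 5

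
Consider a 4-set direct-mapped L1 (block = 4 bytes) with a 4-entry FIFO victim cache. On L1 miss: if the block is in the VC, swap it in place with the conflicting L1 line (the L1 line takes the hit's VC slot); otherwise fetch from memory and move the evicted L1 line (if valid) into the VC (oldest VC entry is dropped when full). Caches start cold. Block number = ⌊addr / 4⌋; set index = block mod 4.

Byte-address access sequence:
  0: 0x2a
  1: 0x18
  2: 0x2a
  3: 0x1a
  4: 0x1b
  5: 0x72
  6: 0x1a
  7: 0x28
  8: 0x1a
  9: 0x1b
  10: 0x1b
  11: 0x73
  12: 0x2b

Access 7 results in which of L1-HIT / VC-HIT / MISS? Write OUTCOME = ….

0: 0x2a (blk 10, set 2) → MISS  vc=[]
1: 0x18 (blk 6, set 2) → MISS  vc=[10]
2: 0x2a (blk 10, set 2) → VC-HIT  vc=[6]
3: 0x1a (blk 6, set 2) → VC-HIT  vc=[10]
4: 0x1b (blk 6, set 2) → L1-HIT  vc=[10]
5: 0x72 (blk 28, set 0) → MISS  vc=[10]
6: 0x1a (blk 6, set 2) → L1-HIT  vc=[10]
7: 0x28 (blk 10, set 2) → VC-HIT  vc=[6]
8: 0x1a (blk 6, set 2) → VC-HIT  vc=[10]
9: 0x1b (blk 6, set 2) → L1-HIT  vc=[10]
10: 0x1b (blk 6, set 2) → L1-HIT  vc=[10]
11: 0x73 (blk 28, set 0) → L1-HIT  vc=[10]
12: 0x2b (blk 10, set 2) → VC-HIT  vc=[6]

OUTCOME = VC-HIT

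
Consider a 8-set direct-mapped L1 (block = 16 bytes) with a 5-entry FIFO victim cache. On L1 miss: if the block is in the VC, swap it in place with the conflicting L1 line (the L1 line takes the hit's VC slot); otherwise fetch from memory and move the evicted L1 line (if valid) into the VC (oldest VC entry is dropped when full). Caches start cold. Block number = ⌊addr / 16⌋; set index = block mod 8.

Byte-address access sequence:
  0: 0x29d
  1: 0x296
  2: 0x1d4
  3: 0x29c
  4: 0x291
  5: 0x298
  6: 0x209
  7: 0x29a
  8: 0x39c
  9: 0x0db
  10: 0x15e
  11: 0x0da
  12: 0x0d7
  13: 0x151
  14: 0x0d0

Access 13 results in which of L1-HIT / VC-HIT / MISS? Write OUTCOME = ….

  [0] addr=0x29d blk=41 s=1: MISS | VC []
  [1] addr=0x296 blk=41 s=1: L1-HIT | VC []
  [2] addr=0x1d4 blk=29 s=5: MISS | VC []
  [3] addr=0x29c blk=41 s=1: L1-HIT | VC []
  [4] addr=0x291 blk=41 s=1: L1-HIT | VC []
  [5] addr=0x298 blk=41 s=1: L1-HIT | VC []
  [6] addr=0x209 blk=32 s=0: MISS | VC []
  [7] addr=0x29a blk=41 s=1: L1-HIT | VC []
  [8] addr=0x39c blk=57 s=1: MISS | VC [41]
  [9] addr=0xdb blk=13 s=5: MISS | VC [41, 29]
  [10] addr=0x15e blk=21 s=5: MISS | VC [41, 29, 13]
  [11] addr=0xda blk=13 s=5: VC-HIT | VC [41, 29, 21]
  [12] addr=0xd7 blk=13 s=5: L1-HIT | VC [41, 29, 21]
  [13] addr=0x151 blk=21 s=5: VC-HIT | VC [41, 29, 13]
  [14] addr=0xd0 blk=13 s=5: VC-HIT | VC [41, 29, 21]

OUTCOME = VC-HIT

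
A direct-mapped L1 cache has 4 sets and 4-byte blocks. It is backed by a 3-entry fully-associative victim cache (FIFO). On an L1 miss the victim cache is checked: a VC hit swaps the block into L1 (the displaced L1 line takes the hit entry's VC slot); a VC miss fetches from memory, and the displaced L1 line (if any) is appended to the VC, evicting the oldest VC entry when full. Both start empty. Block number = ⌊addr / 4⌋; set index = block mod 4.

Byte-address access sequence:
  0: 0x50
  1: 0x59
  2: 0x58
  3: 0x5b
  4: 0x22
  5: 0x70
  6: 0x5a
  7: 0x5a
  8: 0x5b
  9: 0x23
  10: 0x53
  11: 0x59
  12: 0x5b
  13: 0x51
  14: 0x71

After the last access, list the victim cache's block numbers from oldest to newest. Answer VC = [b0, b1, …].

VC = [8, 20]

0: 0x50 (blk 20, set 0) → MISS  vc=[]
1: 0x59 (blk 22, set 2) → MISS  vc=[]
2: 0x58 (blk 22, set 2) → L1-HIT  vc=[]
3: 0x5b (blk 22, set 2) → L1-HIT  vc=[]
4: 0x22 (blk 8, set 0) → MISS  vc=[20]
5: 0x70 (blk 28, set 0) → MISS  vc=[20, 8]
6: 0x5a (blk 22, set 2) → L1-HIT  vc=[20, 8]
7: 0x5a (blk 22, set 2) → L1-HIT  vc=[20, 8]
8: 0x5b (blk 22, set 2) → L1-HIT  vc=[20, 8]
9: 0x23 (blk 8, set 0) → VC-HIT  vc=[20, 28]
10: 0x53 (blk 20, set 0) → VC-HIT  vc=[8, 28]
11: 0x59 (blk 22, set 2) → L1-HIT  vc=[8, 28]
12: 0x5b (blk 22, set 2) → L1-HIT  vc=[8, 28]
13: 0x51 (blk 20, set 0) → L1-HIT  vc=[8, 28]
14: 0x71 (blk 28, set 0) → VC-HIT  vc=[8, 20]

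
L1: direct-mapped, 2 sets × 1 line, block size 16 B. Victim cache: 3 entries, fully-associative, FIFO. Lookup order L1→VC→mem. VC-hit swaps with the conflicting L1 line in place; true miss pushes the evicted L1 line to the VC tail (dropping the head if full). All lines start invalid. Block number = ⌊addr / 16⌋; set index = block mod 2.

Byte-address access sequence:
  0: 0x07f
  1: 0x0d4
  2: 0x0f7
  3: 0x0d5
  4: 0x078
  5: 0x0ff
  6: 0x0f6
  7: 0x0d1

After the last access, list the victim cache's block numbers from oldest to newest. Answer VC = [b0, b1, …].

0: 0x7f (blk 7, set 1) → MISS  vc=[]
1: 0xd4 (blk 13, set 1) → MISS  vc=[7]
2: 0xf7 (blk 15, set 1) → MISS  vc=[7, 13]
3: 0xd5 (blk 13, set 1) → VC-HIT  vc=[7, 15]
4: 0x78 (blk 7, set 1) → VC-HIT  vc=[13, 15]
5: 0xff (blk 15, set 1) → VC-HIT  vc=[13, 7]
6: 0xf6 (blk 15, set 1) → L1-HIT  vc=[13, 7]
7: 0xd1 (blk 13, set 1) → VC-HIT  vc=[15, 7]

VC = [15, 7]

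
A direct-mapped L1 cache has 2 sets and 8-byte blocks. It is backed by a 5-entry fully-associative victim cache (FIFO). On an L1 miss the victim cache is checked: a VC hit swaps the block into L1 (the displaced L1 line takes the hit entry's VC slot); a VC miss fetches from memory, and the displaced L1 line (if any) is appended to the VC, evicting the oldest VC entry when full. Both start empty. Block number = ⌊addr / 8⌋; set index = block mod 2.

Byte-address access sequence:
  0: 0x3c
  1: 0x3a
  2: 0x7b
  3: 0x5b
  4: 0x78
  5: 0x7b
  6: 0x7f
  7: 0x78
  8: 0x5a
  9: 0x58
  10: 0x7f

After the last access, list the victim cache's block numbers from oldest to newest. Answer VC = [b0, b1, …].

VC = [7, 11]

  [0] addr=0x3c blk=7 s=1: MISS | VC []
  [1] addr=0x3a blk=7 s=1: L1-HIT | VC []
  [2] addr=0x7b blk=15 s=1: MISS | VC [7]
  [3] addr=0x5b blk=11 s=1: MISS | VC [7, 15]
  [4] addr=0x78 blk=15 s=1: VC-HIT | VC [7, 11]
  [5] addr=0x7b blk=15 s=1: L1-HIT | VC [7, 11]
  [6] addr=0x7f blk=15 s=1: L1-HIT | VC [7, 11]
  [7] addr=0x78 blk=15 s=1: L1-HIT | VC [7, 11]
  [8] addr=0x5a blk=11 s=1: VC-HIT | VC [7, 15]
  [9] addr=0x58 blk=11 s=1: L1-HIT | VC [7, 15]
  [10] addr=0x7f blk=15 s=1: VC-HIT | VC [7, 11]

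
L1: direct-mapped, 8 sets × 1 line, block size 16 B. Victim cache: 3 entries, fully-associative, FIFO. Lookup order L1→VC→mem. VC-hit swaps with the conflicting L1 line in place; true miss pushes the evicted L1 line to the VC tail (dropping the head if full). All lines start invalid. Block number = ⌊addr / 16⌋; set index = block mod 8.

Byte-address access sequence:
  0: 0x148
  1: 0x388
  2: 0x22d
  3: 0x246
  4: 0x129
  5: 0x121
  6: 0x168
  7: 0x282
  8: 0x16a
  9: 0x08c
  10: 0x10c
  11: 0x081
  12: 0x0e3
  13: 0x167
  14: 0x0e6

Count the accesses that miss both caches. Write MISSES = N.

MISSES = 10

0: 0x148 (blk 20, set 4) → MISS  vc=[]
1: 0x388 (blk 56, set 0) → MISS  vc=[]
2: 0x22d (blk 34, set 2) → MISS  vc=[]
3: 0x246 (blk 36, set 4) → MISS  vc=[20]
4: 0x129 (blk 18, set 2) → MISS  vc=[20, 34]
5: 0x121 (blk 18, set 2) → L1-HIT  vc=[20, 34]
6: 0x168 (blk 22, set 6) → MISS  vc=[20, 34]
7: 0x282 (blk 40, set 0) → MISS  vc=[20, 34, 56]
8: 0x16a (blk 22, set 6) → L1-HIT  vc=[20, 34, 56]
9: 0x8c (blk 8, set 0) → MISS  vc=[34, 56, 40]
10: 0x10c (blk 16, set 0) → MISS  vc=[56, 40, 8]
11: 0x81 (blk 8, set 0) → VC-HIT  vc=[56, 40, 16]
12: 0xe3 (blk 14, set 6) → MISS  vc=[40, 16, 22]
13: 0x167 (blk 22, set 6) → VC-HIT  vc=[40, 16, 14]
14: 0xe6 (blk 14, set 6) → VC-HIT  vc=[40, 16, 22]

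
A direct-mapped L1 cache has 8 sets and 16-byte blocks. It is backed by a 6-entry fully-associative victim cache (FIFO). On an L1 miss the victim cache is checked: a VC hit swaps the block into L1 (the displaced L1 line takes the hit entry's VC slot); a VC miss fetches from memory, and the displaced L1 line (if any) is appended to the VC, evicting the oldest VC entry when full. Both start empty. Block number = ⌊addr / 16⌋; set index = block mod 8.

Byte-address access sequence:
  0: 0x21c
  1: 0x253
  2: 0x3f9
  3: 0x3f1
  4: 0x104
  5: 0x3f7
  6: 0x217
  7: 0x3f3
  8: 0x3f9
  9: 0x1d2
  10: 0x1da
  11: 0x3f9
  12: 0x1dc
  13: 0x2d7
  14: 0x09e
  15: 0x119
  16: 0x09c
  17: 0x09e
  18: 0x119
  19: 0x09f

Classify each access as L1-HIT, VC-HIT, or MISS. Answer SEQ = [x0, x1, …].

SEQ = [MISS, MISS, MISS, L1-HIT, MISS, L1-HIT, L1-HIT, L1-HIT, L1-HIT, MISS, L1-HIT, L1-HIT, L1-HIT, MISS, MISS, MISS, VC-HIT, L1-HIT, VC-HIT, VC-HIT]

#0 0x21c→b33/s1 MISS; vc=[]
#1 0x253→b37/s5 MISS; vc=[]
#2 0x3f9→b63/s7 MISS; vc=[]
#3 0x3f1→b63/s7 L1-HIT; vc=[]
#4 0x104→b16/s0 MISS; vc=[]
#5 0x3f7→b63/s7 L1-HIT; vc=[]
#6 0x217→b33/s1 L1-HIT; vc=[]
#7 0x3f3→b63/s7 L1-HIT; vc=[]
#8 0x3f9→b63/s7 L1-HIT; vc=[]
#9 0x1d2→b29/s5 MISS; vc=[37]
#10 0x1da→b29/s5 L1-HIT; vc=[37]
#11 0x3f9→b63/s7 L1-HIT; vc=[37]
#12 0x1dc→b29/s5 L1-HIT; vc=[37]
#13 0x2d7→b45/s5 MISS; vc=[37,29]
#14 0x9e→b9/s1 MISS; vc=[37,29,33]
#15 0x119→b17/s1 MISS; vc=[37,29,33,9]
#16 0x9c→b9/s1 VC-HIT; vc=[37,29,33,17]
#17 0x9e→b9/s1 L1-HIT; vc=[37,29,33,17]
#18 0x119→b17/s1 VC-HIT; vc=[37,29,33,9]
#19 0x9f→b9/s1 VC-HIT; vc=[37,29,33,17]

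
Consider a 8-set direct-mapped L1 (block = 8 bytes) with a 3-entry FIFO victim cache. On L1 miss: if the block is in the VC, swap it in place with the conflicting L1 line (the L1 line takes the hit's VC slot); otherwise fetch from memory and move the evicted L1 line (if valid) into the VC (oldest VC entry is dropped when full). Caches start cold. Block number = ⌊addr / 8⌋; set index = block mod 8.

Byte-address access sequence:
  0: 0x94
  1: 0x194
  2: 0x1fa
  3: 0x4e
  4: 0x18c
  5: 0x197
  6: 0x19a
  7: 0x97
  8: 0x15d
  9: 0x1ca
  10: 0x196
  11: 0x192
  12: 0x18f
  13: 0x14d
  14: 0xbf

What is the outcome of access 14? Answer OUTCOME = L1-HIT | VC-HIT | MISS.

0: 0x94 (blk 18, set 2) → MISS  vc=[]
1: 0x194 (blk 50, set 2) → MISS  vc=[18]
2: 0x1fa (blk 63, set 7) → MISS  vc=[18]
3: 0x4e (blk 9, set 1) → MISS  vc=[18]
4: 0x18c (blk 49, set 1) → MISS  vc=[18, 9]
5: 0x197 (blk 50, set 2) → L1-HIT  vc=[18, 9]
6: 0x19a (blk 51, set 3) → MISS  vc=[18, 9]
7: 0x97 (blk 18, set 2) → VC-HIT  vc=[50, 9]
8: 0x15d (blk 43, set 3) → MISS  vc=[50, 9, 51]
9: 0x1ca (blk 57, set 1) → MISS  vc=[9, 51, 49]
10: 0x196 (blk 50, set 2) → MISS  vc=[51, 49, 18]
11: 0x192 (blk 50, set 2) → L1-HIT  vc=[51, 49, 18]
12: 0x18f (blk 49, set 1) → VC-HIT  vc=[51, 57, 18]
13: 0x14d (blk 41, set 1) → MISS  vc=[57, 18, 49]
14: 0xbf (blk 23, set 7) → MISS  vc=[18, 49, 63]

OUTCOME = MISS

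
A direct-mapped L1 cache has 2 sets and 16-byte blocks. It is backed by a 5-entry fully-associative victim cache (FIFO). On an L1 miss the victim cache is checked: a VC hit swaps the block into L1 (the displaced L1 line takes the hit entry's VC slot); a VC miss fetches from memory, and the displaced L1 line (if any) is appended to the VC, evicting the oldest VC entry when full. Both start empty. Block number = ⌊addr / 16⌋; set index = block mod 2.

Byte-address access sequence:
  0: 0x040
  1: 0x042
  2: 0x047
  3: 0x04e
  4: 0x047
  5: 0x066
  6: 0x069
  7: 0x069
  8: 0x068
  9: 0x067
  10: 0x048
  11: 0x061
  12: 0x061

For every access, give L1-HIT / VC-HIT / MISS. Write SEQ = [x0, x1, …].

SEQ = [MISS, L1-HIT, L1-HIT, L1-HIT, L1-HIT, MISS, L1-HIT, L1-HIT, L1-HIT, L1-HIT, VC-HIT, VC-HIT, L1-HIT]

0: 0x40 (blk 4, set 0) → MISS  vc=[]
1: 0x42 (blk 4, set 0) → L1-HIT  vc=[]
2: 0x47 (blk 4, set 0) → L1-HIT  vc=[]
3: 0x4e (blk 4, set 0) → L1-HIT  vc=[]
4: 0x47 (blk 4, set 0) → L1-HIT  vc=[]
5: 0x66 (blk 6, set 0) → MISS  vc=[4]
6: 0x69 (blk 6, set 0) → L1-HIT  vc=[4]
7: 0x69 (blk 6, set 0) → L1-HIT  vc=[4]
8: 0x68 (blk 6, set 0) → L1-HIT  vc=[4]
9: 0x67 (blk 6, set 0) → L1-HIT  vc=[4]
10: 0x48 (blk 4, set 0) → VC-HIT  vc=[6]
11: 0x61 (blk 6, set 0) → VC-HIT  vc=[4]
12: 0x61 (blk 6, set 0) → L1-HIT  vc=[4]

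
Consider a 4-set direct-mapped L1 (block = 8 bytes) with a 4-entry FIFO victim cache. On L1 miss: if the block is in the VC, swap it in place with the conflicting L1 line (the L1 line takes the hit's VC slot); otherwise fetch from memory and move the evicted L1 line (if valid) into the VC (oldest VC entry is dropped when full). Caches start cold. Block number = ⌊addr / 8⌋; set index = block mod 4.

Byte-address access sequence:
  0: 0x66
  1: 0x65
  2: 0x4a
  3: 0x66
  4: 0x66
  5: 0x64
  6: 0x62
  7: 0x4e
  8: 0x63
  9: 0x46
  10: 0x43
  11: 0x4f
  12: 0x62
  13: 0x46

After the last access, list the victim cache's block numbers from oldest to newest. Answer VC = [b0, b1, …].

VC = [12]

#0 0x66→b12/s0 MISS; vc=[]
#1 0x65→b12/s0 L1-HIT; vc=[]
#2 0x4a→b9/s1 MISS; vc=[]
#3 0x66→b12/s0 L1-HIT; vc=[]
#4 0x66→b12/s0 L1-HIT; vc=[]
#5 0x64→b12/s0 L1-HIT; vc=[]
#6 0x62→b12/s0 L1-HIT; vc=[]
#7 0x4e→b9/s1 L1-HIT; vc=[]
#8 0x63→b12/s0 L1-HIT; vc=[]
#9 0x46→b8/s0 MISS; vc=[12]
#10 0x43→b8/s0 L1-HIT; vc=[12]
#11 0x4f→b9/s1 L1-HIT; vc=[12]
#12 0x62→b12/s0 VC-HIT; vc=[8]
#13 0x46→b8/s0 VC-HIT; vc=[12]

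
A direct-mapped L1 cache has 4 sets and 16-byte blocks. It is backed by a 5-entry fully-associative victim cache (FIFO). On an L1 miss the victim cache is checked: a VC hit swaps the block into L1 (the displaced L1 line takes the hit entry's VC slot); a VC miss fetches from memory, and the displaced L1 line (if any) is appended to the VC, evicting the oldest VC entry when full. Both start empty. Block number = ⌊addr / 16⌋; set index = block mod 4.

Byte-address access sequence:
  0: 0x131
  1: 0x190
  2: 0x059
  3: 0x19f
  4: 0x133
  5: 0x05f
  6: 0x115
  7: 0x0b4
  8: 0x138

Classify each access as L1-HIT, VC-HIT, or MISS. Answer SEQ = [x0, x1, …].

#0 0x131→b19/s3 MISS; vc=[]
#1 0x190→b25/s1 MISS; vc=[]
#2 0x59→b5/s1 MISS; vc=[25]
#3 0x19f→b25/s1 VC-HIT; vc=[5]
#4 0x133→b19/s3 L1-HIT; vc=[5]
#5 0x5f→b5/s1 VC-HIT; vc=[25]
#6 0x115→b17/s1 MISS; vc=[25,5]
#7 0xb4→b11/s3 MISS; vc=[25,5,19]
#8 0x138→b19/s3 VC-HIT; vc=[25,5,11]

SEQ = [MISS, MISS, MISS, VC-HIT, L1-HIT, VC-HIT, MISS, MISS, VC-HIT]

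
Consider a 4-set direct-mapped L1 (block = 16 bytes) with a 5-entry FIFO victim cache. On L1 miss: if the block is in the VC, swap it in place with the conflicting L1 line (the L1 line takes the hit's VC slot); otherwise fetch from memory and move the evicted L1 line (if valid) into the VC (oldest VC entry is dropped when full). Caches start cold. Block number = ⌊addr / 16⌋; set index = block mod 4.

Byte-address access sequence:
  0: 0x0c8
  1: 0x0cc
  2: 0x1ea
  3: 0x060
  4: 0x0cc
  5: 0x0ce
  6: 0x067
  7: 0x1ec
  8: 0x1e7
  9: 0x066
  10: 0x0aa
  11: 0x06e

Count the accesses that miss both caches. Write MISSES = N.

MISSES = 4

  [0] addr=0xc8 blk=12 s=0: MISS | VC []
  [1] addr=0xcc blk=12 s=0: L1-HIT | VC []
  [2] addr=0x1ea blk=30 s=2: MISS | VC []
  [3] addr=0x60 blk=6 s=2: MISS | VC [30]
  [4] addr=0xcc blk=12 s=0: L1-HIT | VC [30]
  [5] addr=0xce blk=12 s=0: L1-HIT | VC [30]
  [6] addr=0x67 blk=6 s=2: L1-HIT | VC [30]
  [7] addr=0x1ec blk=30 s=2: VC-HIT | VC [6]
  [8] addr=0x1e7 blk=30 s=2: L1-HIT | VC [6]
  [9] addr=0x66 blk=6 s=2: VC-HIT | VC [30]
  [10] addr=0xaa blk=10 s=2: MISS | VC [30, 6]
  [11] addr=0x6e blk=6 s=2: VC-HIT | VC [30, 10]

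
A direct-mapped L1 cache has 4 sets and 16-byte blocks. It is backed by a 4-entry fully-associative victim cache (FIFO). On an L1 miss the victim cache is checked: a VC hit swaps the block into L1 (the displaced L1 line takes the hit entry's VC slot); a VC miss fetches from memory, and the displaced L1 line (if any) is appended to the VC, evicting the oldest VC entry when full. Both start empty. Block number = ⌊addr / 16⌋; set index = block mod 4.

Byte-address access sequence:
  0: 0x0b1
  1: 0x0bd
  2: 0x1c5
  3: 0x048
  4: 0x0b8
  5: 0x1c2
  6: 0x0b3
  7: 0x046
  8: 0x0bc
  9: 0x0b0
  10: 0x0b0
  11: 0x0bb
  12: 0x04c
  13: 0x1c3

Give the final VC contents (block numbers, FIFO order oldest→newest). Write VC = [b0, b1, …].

VC = [4]

#0 0xb1→b11/s3 MISS; vc=[]
#1 0xbd→b11/s3 L1-HIT; vc=[]
#2 0x1c5→b28/s0 MISS; vc=[]
#3 0x48→b4/s0 MISS; vc=[28]
#4 0xb8→b11/s3 L1-HIT; vc=[28]
#5 0x1c2→b28/s0 VC-HIT; vc=[4]
#6 0xb3→b11/s3 L1-HIT; vc=[4]
#7 0x46→b4/s0 VC-HIT; vc=[28]
#8 0xbc→b11/s3 L1-HIT; vc=[28]
#9 0xb0→b11/s3 L1-HIT; vc=[28]
#10 0xb0→b11/s3 L1-HIT; vc=[28]
#11 0xbb→b11/s3 L1-HIT; vc=[28]
#12 0x4c→b4/s0 L1-HIT; vc=[28]
#13 0x1c3→b28/s0 VC-HIT; vc=[4]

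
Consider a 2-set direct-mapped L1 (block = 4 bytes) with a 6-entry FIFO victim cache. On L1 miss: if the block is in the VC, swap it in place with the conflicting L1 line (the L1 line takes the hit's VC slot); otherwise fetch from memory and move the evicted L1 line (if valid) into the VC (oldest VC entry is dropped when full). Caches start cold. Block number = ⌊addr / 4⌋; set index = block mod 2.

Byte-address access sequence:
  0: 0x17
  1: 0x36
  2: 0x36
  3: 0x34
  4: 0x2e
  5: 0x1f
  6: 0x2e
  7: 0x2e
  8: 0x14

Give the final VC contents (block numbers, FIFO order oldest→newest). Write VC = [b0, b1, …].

VC = [11, 13, 7]

#0 0x17→b5/s1 MISS; vc=[]
#1 0x36→b13/s1 MISS; vc=[5]
#2 0x36→b13/s1 L1-HIT; vc=[5]
#3 0x34→b13/s1 L1-HIT; vc=[5]
#4 0x2e→b11/s1 MISS; vc=[5,13]
#5 0x1f→b7/s1 MISS; vc=[5,13,11]
#6 0x2e→b11/s1 VC-HIT; vc=[5,13,7]
#7 0x2e→b11/s1 L1-HIT; vc=[5,13,7]
#8 0x14→b5/s1 VC-HIT; vc=[11,13,7]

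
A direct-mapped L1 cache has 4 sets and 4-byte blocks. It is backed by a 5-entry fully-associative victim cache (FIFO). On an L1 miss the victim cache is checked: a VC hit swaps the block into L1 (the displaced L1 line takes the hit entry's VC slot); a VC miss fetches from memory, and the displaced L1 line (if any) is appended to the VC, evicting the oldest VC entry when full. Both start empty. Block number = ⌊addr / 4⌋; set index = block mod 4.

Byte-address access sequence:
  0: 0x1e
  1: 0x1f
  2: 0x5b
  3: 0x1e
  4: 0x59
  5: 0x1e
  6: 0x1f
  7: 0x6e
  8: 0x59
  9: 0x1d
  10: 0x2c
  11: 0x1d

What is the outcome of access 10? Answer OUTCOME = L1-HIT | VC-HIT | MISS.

OUTCOME = MISS

  [0] addr=0x1e blk=7 s=3: MISS | VC []
  [1] addr=0x1f blk=7 s=3: L1-HIT | VC []
  [2] addr=0x5b blk=22 s=2: MISS | VC []
  [3] addr=0x1e blk=7 s=3: L1-HIT | VC []
  [4] addr=0x59 blk=22 s=2: L1-HIT | VC []
  [5] addr=0x1e blk=7 s=3: L1-HIT | VC []
  [6] addr=0x1f blk=7 s=3: L1-HIT | VC []
  [7] addr=0x6e blk=27 s=3: MISS | VC [7]
  [8] addr=0x59 blk=22 s=2: L1-HIT | VC [7]
  [9] addr=0x1d blk=7 s=3: VC-HIT | VC [27]
  [10] addr=0x2c blk=11 s=3: MISS | VC [27, 7]
  [11] addr=0x1d blk=7 s=3: VC-HIT | VC [27, 11]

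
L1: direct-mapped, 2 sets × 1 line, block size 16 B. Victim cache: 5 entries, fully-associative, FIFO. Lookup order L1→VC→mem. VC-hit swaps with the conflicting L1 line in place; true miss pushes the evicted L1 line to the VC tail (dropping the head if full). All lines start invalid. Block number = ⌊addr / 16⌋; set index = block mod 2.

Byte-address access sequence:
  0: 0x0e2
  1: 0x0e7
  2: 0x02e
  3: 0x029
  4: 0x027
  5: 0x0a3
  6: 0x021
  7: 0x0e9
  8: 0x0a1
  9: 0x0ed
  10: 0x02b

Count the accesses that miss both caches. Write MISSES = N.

MISSES = 3

0: 0xe2 (blk 14, set 0) → MISS  vc=[]
1: 0xe7 (blk 14, set 0) → L1-HIT  vc=[]
2: 0x2e (blk 2, set 0) → MISS  vc=[14]
3: 0x29 (blk 2, set 0) → L1-HIT  vc=[14]
4: 0x27 (blk 2, set 0) → L1-HIT  vc=[14]
5: 0xa3 (blk 10, set 0) → MISS  vc=[14, 2]
6: 0x21 (blk 2, set 0) → VC-HIT  vc=[14, 10]
7: 0xe9 (blk 14, set 0) → VC-HIT  vc=[2, 10]
8: 0xa1 (blk 10, set 0) → VC-HIT  vc=[2, 14]
9: 0xed (blk 14, set 0) → VC-HIT  vc=[2, 10]
10: 0x2b (blk 2, set 0) → VC-HIT  vc=[14, 10]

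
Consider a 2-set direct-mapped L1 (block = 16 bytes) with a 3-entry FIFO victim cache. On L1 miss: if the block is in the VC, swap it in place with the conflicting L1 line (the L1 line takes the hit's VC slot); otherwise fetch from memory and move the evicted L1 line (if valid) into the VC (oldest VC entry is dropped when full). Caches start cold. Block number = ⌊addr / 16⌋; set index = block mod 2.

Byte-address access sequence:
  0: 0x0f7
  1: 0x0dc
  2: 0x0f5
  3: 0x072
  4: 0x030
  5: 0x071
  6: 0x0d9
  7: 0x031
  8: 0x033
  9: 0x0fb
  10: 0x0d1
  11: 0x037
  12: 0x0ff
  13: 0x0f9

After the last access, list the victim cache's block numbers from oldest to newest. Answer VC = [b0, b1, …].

0: 0xf7 (blk 15, set 1) → MISS  vc=[]
1: 0xdc (blk 13, set 1) → MISS  vc=[15]
2: 0xf5 (blk 15, set 1) → VC-HIT  vc=[13]
3: 0x72 (blk 7, set 1) → MISS  vc=[13, 15]
4: 0x30 (blk 3, set 1) → MISS  vc=[13, 15, 7]
5: 0x71 (blk 7, set 1) → VC-HIT  vc=[13, 15, 3]
6: 0xd9 (blk 13, set 1) → VC-HIT  vc=[7, 15, 3]
7: 0x31 (blk 3, set 1) → VC-HIT  vc=[7, 15, 13]
8: 0x33 (blk 3, set 1) → L1-HIT  vc=[7, 15, 13]
9: 0xfb (blk 15, set 1) → VC-HIT  vc=[7, 3, 13]
10: 0xd1 (blk 13, set 1) → VC-HIT  vc=[7, 3, 15]
11: 0x37 (blk 3, set 1) → VC-HIT  vc=[7, 13, 15]
12: 0xff (blk 15, set 1) → VC-HIT  vc=[7, 13, 3]
13: 0xf9 (blk 15, set 1) → L1-HIT  vc=[7, 13, 3]

VC = [7, 13, 3]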